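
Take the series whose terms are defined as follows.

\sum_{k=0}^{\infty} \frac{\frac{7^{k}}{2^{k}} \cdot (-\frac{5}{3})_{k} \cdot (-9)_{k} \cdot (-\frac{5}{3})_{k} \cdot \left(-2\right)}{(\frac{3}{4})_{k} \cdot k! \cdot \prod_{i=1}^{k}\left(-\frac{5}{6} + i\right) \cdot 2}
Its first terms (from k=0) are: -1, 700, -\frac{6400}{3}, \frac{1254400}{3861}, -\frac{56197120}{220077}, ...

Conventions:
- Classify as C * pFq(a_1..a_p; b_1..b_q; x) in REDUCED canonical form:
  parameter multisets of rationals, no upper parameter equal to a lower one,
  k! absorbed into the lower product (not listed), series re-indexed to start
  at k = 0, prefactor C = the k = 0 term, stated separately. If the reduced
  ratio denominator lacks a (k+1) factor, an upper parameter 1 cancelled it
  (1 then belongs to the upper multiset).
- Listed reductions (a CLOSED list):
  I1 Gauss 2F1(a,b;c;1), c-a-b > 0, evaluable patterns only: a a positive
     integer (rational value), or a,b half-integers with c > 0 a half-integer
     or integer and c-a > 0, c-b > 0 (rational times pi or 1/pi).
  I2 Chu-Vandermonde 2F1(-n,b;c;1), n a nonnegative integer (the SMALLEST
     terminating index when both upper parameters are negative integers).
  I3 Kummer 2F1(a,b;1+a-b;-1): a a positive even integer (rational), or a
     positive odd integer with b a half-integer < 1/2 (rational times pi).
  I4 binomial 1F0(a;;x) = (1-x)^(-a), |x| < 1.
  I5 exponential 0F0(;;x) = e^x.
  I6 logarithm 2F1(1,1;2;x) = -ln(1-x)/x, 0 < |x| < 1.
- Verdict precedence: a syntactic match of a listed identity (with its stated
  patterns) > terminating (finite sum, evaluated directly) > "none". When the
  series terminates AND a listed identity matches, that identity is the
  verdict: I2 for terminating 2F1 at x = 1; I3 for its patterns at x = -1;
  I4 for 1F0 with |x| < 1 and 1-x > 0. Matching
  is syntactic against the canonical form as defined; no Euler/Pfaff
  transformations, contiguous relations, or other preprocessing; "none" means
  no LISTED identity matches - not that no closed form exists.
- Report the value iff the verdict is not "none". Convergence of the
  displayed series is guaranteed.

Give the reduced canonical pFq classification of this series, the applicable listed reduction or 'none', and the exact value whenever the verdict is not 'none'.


Prefactor -1, argument \frac{7}{2}: 3F2 with upper {-9, -\frac{5}{3}, -\frac{5}{3}} over lower {\frac{1}{6}, \frac{3}{4}}. Verdict: terminating (-9 upstairs). 10 nonzero terms in all; added directly. Its exact value is -\frac{53797507333390092766183}{43414241034817693755}.

First insight: t_0 = -1 here, and the constant factors (C = -1) combine into one prefactor.
Step ratio: r(k) = \frac{7}{2} * (k-9) (k-\frac{5}{3}) (k-\frac{5}{3}) / [(k+\frac{1}{6}) (k+\frac{3}{4}) (k+1)] - rational in k, leading ratio \frac{7}{2}; with t_0 = -1, classification follows.


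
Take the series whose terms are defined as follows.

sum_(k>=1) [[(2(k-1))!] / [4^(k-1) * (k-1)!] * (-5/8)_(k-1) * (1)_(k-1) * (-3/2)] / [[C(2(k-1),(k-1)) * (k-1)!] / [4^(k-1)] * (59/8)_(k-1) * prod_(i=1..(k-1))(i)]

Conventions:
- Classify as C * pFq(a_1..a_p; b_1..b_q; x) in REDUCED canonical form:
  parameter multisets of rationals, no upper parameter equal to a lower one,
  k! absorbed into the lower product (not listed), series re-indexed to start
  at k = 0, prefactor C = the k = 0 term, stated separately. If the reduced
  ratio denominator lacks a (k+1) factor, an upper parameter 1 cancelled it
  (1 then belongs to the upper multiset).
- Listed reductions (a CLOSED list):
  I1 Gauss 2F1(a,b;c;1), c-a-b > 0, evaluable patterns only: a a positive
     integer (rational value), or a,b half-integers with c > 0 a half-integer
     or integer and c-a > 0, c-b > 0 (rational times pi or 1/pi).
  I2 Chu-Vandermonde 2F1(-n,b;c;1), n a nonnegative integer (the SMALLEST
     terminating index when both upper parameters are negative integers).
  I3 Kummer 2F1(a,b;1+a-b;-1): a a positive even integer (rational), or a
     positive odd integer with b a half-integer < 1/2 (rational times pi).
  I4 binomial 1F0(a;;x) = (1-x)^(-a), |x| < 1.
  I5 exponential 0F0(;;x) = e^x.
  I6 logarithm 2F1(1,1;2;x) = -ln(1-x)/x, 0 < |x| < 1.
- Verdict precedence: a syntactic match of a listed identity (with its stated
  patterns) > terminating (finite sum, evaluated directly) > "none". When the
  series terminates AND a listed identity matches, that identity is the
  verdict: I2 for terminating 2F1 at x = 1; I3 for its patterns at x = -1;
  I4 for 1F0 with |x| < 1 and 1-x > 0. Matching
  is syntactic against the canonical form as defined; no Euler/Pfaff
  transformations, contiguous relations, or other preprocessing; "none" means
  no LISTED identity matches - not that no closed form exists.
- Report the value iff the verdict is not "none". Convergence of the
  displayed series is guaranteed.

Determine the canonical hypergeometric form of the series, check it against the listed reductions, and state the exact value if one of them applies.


Canonical form: C = -3/2 times 2F1 with upper {-5/8, 1}, lower {59/8}, x = 1. Verdict: Gauss's theorem (I1) fires (x = 1: the Gamma ratio telescopes since c-a-b = 7 > 0 and a = 1 in Z>0). Its exact value is -153/112.

Key step: t_0 being -3/2, the lower central binomial (prefactor -3/2) hides (1/2)_k.
Step ratio: r(k) = 1 * (k-5/8) (k+1) / [(k+59/8) (k+1)] - rational; roots negated = parameters, x = 1, C = -3/2.


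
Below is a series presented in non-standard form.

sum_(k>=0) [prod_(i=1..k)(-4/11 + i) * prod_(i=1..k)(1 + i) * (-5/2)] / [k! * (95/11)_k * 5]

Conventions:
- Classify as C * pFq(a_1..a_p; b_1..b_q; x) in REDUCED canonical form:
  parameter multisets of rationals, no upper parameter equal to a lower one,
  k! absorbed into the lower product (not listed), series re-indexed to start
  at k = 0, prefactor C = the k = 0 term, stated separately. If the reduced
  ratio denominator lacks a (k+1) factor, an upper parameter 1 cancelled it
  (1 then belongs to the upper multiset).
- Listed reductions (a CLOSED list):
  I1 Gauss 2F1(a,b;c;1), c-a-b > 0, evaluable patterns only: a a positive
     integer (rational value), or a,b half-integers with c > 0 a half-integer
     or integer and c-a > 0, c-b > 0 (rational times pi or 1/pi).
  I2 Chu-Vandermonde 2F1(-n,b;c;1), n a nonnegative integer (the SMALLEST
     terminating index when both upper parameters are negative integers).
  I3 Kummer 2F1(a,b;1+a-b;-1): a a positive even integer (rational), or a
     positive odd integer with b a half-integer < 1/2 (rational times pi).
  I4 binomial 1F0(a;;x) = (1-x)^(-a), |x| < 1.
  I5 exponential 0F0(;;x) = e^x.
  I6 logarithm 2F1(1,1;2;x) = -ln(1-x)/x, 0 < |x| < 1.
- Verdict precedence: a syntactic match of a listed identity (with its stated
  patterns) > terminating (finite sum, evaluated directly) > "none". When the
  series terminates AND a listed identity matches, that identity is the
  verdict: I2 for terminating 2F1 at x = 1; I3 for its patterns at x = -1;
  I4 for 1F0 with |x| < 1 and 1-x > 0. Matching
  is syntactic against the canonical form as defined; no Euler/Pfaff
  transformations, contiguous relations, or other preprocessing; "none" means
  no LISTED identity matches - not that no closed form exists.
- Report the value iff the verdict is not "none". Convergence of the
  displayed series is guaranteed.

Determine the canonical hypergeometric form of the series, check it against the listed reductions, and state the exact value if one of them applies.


Classification (C = -1/2): 2F1 with upper {7/11, 2}, lower {95/11}, argument x = 1. Verdict (x = 1): Gauss's theorem (I1) applies (x = 1: the Gamma ratio telescopes since c-a-b = 6 > 0 and a = 2 in Z>0). Hence: -73/121.

First insight: t_0 being -1/2, the running product (prefactor -1/2) telescopes to a rising factorial.
Adjacent-term ratio: r(k) = 1 * (k+7/11) (k+2) / [(k+95/11) (k+1)] - rational in k. x = 1; t_0 = -1/2; negate the roots.


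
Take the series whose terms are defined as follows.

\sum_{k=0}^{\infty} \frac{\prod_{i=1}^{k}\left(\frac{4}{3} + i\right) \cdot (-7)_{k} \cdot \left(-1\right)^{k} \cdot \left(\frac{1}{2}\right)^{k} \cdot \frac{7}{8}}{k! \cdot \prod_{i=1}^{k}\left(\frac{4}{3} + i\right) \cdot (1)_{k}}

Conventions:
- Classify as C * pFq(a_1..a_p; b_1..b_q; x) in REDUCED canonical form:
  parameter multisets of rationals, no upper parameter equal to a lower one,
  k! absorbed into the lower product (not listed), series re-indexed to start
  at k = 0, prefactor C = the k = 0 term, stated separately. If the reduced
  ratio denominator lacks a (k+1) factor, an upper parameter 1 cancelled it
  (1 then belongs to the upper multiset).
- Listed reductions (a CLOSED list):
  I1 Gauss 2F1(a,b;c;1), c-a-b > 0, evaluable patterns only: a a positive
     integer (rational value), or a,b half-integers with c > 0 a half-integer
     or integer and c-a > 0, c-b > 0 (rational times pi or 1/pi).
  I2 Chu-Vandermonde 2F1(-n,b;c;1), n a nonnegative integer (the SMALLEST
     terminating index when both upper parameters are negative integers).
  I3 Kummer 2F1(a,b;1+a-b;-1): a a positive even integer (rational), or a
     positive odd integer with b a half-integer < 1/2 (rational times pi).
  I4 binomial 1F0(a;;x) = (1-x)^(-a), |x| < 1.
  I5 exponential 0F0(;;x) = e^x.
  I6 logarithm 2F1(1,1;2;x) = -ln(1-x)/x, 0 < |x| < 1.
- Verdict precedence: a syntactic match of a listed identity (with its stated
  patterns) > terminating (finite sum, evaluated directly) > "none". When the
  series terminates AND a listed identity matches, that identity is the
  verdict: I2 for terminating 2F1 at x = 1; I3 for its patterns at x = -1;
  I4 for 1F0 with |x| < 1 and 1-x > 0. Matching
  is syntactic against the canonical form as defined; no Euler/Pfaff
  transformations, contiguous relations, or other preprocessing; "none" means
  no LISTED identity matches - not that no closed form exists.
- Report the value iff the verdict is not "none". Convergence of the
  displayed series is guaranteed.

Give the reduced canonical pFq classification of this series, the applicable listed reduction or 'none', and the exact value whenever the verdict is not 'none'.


Key observation: t_0 = \frac{7}{8} here, and the (-1)^k factor (C = 7/8) folds into the argument's sign.
Term ratio: r(k) = -\frac{1}{2} * (k-7) / [(k+1) (k+1)] - rational in k, leading ratio -\frac{1}{2}; with t_0 = \frac{7}{8}, classification follows.

Reduced: x = -\frac{1}{2}, 1F1, upper = {-7}, lower = {1}, C = \frac{7}{8}. Verdict: terminating - no listed pattern fits, but -7 in the upper list cuts the series at k = 7; direct evaluation. Sum: \frac{569923}{81920}.


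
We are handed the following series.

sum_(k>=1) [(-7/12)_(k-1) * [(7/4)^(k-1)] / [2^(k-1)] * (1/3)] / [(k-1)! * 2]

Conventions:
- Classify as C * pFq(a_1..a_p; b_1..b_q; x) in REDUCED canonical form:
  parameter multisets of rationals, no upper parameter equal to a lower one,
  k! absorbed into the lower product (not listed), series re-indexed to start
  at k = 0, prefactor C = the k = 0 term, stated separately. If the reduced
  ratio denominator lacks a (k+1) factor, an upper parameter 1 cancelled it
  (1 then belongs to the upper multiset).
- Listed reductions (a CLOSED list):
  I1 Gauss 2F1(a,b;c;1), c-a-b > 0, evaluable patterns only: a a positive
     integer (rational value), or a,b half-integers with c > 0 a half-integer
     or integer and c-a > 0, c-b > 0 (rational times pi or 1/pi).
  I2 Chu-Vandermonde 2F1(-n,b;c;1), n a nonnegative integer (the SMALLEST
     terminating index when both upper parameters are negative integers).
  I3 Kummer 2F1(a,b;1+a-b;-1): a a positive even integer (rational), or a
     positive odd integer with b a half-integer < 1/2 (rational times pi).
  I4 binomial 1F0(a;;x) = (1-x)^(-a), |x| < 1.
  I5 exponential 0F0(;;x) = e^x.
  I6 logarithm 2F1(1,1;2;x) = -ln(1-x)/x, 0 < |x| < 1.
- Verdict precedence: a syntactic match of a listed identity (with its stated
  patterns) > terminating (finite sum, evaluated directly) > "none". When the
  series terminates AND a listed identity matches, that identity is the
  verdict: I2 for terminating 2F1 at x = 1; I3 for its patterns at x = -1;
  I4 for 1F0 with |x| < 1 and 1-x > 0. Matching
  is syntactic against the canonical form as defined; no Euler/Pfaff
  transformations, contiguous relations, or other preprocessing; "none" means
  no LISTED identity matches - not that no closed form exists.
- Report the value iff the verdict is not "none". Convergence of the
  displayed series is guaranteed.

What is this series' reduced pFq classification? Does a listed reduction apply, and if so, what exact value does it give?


First insight: from the first term 1/6: the constant factors (C = 1/6) combine into one prefactor.
Step ratio: r(k) = (7/8) * (k-7/12) / [(k+1)] - poly over poly, x = (7/8) from leading terms; C = 1/6 at k = 0.

x = 7/8 here; the reduced form reads 1F0, upper {-7/12}, lower {-}, C = 1/6. Verdict at x = 7/8: binomial (I4) matches (the 1F0 binomial series: exponent 7/12, x = 7/8). Hence: (1/6) * (1/8)^(7/12).


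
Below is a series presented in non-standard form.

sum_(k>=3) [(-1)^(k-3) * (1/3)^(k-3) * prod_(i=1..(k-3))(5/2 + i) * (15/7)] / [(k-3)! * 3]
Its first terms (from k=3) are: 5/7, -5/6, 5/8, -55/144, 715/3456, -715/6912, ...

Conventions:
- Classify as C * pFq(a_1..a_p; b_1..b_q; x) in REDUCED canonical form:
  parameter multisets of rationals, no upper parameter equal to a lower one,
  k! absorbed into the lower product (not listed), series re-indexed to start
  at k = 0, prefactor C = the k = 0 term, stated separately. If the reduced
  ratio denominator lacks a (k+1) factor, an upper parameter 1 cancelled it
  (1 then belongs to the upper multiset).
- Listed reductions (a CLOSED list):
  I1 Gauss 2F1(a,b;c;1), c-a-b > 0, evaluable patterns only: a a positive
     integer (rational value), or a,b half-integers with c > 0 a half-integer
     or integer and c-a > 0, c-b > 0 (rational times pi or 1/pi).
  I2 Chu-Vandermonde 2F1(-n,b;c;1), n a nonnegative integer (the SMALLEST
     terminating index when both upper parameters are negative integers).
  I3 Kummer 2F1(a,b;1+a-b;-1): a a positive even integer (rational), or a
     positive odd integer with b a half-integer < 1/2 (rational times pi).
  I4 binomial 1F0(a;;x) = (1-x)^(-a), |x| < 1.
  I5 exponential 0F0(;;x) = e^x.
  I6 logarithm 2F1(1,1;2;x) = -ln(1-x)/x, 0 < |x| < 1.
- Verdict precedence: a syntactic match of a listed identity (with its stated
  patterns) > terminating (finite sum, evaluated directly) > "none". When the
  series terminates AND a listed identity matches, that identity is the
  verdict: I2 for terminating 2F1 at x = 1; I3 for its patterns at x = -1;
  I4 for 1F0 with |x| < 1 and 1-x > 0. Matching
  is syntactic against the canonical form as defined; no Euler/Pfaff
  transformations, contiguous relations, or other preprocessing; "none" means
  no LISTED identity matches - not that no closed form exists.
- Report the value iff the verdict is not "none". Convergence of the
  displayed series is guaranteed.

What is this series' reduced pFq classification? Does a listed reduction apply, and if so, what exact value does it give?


The series (x = -1/3) is 1F0: upper {7/2}, lower {-}, prefactor 5/7. Verdict (x = -1/3): the binomial series (I4) applies (the 1F0 binomial series: exponent -7/2, x = -1/3). Hence: (5/7) * (4/3)^(-7/2).

First insight: x = (-1/3) and the (-1)^k factor (C = 5/7) folds into the argument's sign.
Ratio: r(k) = (-1/3) * (k+7/2) / [(k+1)] - rational; roots negated = parameters, x = (-1/3), C = 5/7.


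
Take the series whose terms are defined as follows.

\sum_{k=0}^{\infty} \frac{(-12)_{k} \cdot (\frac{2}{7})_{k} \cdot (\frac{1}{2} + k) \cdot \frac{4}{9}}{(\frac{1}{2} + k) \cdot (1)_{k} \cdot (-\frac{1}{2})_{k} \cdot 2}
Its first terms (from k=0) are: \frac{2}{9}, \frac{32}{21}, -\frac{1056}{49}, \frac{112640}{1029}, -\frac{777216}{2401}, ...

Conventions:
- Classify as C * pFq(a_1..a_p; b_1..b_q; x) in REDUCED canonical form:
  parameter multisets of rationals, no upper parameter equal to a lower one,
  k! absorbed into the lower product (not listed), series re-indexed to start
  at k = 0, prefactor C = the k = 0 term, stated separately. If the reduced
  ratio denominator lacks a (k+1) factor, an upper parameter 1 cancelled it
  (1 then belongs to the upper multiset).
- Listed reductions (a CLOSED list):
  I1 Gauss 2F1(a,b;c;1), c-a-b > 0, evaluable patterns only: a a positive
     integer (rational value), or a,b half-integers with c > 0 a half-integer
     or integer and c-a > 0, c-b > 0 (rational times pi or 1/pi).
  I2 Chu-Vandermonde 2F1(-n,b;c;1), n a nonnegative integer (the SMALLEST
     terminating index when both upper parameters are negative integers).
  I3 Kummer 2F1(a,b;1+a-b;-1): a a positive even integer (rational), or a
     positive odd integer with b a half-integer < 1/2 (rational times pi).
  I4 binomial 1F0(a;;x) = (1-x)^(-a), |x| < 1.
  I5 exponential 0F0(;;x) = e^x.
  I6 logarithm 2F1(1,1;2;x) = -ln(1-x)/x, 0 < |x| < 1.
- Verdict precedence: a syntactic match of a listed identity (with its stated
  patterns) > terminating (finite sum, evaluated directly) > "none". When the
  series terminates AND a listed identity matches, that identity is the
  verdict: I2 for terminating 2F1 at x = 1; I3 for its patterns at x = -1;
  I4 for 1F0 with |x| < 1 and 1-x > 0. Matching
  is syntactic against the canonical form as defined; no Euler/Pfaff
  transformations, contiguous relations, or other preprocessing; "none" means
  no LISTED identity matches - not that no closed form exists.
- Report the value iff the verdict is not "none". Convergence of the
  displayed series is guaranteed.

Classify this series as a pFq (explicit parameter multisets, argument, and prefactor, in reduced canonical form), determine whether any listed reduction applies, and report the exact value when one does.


At argument 1: a 2F1 with upper {-12, \frac{2}{7}}, lower {-\frac{1}{2}}, scaled by C = \frac{2}{9}. Verdict: Chu-Vandermonde (I2) matches (terminating 2F1 at x = 1 with n = 12, b = 2/7, c = -\frac{1}{2}). Hence: \frac{8508929193094}{115976145457179}.

Key observation: t_0 being \frac{2}{9}, the constant factors (C = 2/9, x = 1) combine into one prefactor.
Adjacent-term ratio: r(k) = 1 * (k-12) (k+\frac{2}{7}) / [(k-\frac{1}{2}) (k+1)] - rational in k, leading ratio 1; with t_0 = \frac{2}{9}, classification follows.


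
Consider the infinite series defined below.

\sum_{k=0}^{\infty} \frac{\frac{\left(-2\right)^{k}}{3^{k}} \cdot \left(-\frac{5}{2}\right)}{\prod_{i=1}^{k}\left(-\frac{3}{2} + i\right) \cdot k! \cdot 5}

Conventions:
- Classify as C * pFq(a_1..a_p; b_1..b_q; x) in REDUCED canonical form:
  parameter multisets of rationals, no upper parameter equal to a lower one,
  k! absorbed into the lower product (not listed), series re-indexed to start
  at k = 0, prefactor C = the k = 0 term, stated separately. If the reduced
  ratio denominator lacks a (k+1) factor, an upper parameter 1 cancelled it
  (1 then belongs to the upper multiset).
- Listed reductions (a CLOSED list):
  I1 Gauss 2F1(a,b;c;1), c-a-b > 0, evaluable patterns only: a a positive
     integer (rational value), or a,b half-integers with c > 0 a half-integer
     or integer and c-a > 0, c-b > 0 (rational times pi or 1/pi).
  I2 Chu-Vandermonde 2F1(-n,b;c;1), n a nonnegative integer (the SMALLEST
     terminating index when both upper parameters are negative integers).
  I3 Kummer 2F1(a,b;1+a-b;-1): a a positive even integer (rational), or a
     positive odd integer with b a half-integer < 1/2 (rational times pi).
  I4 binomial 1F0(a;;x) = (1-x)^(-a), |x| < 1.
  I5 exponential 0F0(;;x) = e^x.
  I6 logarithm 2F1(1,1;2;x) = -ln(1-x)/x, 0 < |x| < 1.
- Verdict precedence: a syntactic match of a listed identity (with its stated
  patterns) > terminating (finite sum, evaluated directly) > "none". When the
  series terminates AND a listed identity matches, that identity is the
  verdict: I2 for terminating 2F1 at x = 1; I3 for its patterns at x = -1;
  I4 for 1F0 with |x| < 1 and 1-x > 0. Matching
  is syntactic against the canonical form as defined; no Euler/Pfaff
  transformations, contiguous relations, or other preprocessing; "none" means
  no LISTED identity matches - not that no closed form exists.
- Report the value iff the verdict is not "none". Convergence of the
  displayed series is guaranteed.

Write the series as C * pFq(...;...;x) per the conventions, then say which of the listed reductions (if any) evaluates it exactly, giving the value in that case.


The tell: x = -\frac{2}{3} and the two geometric factors (C = -1/2, x = -2/3) combine into one argument.
Step ratio: r(k) = -\frac{2}{3} * 1 / [(k-\frac{1}{2}) (k+1)] ; factor over Q: parameters, x = -\frac{2}{3}, and C = -\frac{1}{2}.

This is -\frac{1}{2} * 0F1(-; -\frac{1}{2}; -\frac{2}{3}) in reduced canonical form. Verdict: none - this 0F1 at x = -\frac{2}{3} matches no listed pattern, and upper {-} holds no stopper.


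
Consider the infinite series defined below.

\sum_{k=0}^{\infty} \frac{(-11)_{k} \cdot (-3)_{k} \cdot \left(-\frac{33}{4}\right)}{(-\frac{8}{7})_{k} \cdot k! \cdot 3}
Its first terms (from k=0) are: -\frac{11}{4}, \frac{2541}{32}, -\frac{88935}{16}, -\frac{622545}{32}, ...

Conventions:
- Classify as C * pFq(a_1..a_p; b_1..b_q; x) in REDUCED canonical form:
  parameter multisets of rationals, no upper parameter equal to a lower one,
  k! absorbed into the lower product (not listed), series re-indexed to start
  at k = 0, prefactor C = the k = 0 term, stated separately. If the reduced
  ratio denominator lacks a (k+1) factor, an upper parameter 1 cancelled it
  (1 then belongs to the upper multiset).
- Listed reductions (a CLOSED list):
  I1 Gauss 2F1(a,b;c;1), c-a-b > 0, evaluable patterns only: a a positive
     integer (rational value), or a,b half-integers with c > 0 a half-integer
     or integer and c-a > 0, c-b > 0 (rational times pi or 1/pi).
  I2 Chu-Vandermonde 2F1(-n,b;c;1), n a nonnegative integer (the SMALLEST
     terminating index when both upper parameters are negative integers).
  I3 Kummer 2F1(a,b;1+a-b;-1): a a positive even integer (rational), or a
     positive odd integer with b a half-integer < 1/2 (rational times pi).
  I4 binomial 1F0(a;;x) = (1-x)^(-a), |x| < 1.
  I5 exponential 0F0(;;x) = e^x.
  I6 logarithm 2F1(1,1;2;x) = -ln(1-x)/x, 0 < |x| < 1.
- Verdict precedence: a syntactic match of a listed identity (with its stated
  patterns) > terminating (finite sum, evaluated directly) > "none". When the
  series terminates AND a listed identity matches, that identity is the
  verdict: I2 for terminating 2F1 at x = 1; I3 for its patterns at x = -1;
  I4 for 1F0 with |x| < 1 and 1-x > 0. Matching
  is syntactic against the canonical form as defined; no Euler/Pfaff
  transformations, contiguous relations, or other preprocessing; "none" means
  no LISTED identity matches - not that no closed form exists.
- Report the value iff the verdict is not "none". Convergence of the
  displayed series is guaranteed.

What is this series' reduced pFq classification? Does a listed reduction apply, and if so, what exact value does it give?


The series (x = 1) is 2F1: upper {-11, -3}, lower {-\frac{8}{7}}, prefactor -\frac{11}{4}. Verdict (x = 1): the Chu-Vandermonde identity I2 applies (terminating 2F1 at x = 1 with n = 3, b = -11, c = -\frac{8}{7}). Sum: -\frac{398981}{16}.

Structural cue: from the first term -\frac{11}{4}: the constant factors (C = -11/4, x = 1) combine into one prefactor.
Step ratio: r(k) = 1 * (k-11) (k-3) / [(k-\frac{8}{7}) (k+1)] - rational; roots negated = parameters, x = 1, C = -\frac{11}{4}.


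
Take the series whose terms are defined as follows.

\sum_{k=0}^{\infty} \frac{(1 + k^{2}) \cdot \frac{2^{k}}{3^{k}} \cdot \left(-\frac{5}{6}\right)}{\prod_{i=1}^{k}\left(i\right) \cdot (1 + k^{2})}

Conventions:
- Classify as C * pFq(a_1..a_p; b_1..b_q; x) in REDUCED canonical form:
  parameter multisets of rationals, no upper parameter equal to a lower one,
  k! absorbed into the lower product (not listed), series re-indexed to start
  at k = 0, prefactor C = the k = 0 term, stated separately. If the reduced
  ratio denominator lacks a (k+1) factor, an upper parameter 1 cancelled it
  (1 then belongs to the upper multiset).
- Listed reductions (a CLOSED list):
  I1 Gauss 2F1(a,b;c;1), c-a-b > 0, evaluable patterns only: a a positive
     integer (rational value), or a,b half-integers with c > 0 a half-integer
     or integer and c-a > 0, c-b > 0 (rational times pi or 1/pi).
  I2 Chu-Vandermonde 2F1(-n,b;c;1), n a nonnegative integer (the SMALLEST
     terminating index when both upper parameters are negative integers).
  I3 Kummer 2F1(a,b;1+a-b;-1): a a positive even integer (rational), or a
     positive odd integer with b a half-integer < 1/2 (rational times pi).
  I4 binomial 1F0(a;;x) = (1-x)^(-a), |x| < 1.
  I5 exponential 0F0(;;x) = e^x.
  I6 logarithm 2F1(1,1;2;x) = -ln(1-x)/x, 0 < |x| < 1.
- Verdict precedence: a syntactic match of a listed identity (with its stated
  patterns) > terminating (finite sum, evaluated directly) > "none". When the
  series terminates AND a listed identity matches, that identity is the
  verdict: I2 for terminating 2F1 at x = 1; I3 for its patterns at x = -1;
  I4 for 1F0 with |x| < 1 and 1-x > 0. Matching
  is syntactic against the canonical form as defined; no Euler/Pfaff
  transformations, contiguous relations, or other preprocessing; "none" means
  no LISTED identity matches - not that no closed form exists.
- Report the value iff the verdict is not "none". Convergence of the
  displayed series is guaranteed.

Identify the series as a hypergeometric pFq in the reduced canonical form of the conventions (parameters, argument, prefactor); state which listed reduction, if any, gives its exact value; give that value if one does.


The series (x = \frac{2}{3}) is 0F0: upper {-}, lower {-}, prefactor -\frac{5}{6}. Verdict (x = \frac{2}{3}): the I5 exponential reduction applies (the 0F0 exponential series at x = \frac{2}{3}). Sum: \left(-\frac{5}{6}\right) \cdot e^{\frac{2}{3}}.

First insight: from the first term -\frac{5}{6}: the product of the first k integers (C = -5/6, x = 2/3) is k!.
Step ratio: r(k) = \frac{2}{3} * 1 / [(k+1)] - rational; roots negated = parameters, x = \frac{2}{3}, C = -\frac{5}{6}.


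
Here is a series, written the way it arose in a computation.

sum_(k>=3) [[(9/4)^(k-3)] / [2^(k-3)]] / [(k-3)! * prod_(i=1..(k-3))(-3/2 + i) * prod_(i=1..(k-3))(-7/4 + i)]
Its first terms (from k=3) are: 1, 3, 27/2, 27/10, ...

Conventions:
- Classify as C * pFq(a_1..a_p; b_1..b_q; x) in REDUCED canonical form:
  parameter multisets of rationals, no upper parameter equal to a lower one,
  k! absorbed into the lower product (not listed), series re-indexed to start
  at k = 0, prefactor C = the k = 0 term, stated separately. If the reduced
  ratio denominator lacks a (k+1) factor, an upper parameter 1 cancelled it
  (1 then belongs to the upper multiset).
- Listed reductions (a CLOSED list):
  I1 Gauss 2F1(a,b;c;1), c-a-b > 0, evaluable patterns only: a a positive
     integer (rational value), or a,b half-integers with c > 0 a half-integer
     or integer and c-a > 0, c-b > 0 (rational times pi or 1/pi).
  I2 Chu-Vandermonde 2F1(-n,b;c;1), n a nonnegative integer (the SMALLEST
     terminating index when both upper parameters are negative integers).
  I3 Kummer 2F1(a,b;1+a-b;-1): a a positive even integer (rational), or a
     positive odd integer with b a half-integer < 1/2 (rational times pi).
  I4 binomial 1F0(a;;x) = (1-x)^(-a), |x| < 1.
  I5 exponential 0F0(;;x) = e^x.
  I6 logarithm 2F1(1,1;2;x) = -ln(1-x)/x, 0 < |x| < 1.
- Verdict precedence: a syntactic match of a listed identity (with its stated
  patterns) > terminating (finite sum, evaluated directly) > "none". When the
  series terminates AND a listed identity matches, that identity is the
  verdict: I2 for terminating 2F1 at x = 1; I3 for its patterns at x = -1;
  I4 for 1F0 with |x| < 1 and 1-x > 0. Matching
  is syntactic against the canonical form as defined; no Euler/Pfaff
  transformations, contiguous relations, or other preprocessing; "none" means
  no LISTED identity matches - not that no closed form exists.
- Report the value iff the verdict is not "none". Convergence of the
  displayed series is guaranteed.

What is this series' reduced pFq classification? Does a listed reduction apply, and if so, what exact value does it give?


x = 9/8 here; the reduced form reads 0F2, upper {-}, lower {-3/4, -1/2}, C = 1. Verdict: no listed reduction: x = 9/8 and upper {-} fail every I1-I6 pattern.

Key step: x = (9/8) and the two k-th powers (C = 1, x = 9/8) combine into one argument.
Term ratio: r(k) = (9/8) * 1 / [(k-3/4) (k-1/2) (k+1)] - rational in k, leading ratio (9/8); with t_0 = 1, classification follows.


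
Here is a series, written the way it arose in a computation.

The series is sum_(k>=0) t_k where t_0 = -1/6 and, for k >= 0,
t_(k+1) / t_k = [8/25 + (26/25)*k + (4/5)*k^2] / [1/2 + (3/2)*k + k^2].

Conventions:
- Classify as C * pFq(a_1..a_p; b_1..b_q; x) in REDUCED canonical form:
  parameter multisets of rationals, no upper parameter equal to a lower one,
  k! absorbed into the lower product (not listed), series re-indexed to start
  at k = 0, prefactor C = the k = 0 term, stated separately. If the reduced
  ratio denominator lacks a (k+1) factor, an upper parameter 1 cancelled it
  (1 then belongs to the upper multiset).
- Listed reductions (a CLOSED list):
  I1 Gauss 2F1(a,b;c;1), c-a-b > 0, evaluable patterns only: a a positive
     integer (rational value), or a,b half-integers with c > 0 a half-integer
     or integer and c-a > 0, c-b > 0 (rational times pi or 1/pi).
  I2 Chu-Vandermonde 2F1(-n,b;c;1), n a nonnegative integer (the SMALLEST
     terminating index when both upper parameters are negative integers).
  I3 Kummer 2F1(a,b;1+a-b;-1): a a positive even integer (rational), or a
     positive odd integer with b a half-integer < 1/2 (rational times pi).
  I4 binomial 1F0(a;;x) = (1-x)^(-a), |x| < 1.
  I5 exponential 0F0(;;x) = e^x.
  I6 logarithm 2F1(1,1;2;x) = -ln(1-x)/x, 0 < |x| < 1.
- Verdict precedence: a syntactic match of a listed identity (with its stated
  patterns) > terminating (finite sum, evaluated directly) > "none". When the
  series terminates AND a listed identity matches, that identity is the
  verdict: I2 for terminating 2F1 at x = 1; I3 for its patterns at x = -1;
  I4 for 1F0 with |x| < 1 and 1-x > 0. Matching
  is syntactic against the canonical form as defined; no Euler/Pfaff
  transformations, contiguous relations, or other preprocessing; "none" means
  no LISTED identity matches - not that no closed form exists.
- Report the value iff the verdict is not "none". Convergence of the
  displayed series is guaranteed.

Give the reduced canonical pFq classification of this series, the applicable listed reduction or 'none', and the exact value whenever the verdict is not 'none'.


With C = -1/6: the canonical form is 1F0(4/5; -; 4/5). Verdict: the binomial series (I4) applies (the 1F0 binomial series: exponent -4/5, x = 4/5). Exact value: (-1/6) * (1/5)^(-4/5).

The tell: t_0 = -1/6 here, and roots of the ratio polynomials (C = -1/6, x = 4/5) are the negated parameters.
Adjacent-term ratio: r(k) = (4/5) * (k+4/5) / [(k+1)] - rational in k, leading ratio (4/5); with t_0 = -1/6, classification follows.


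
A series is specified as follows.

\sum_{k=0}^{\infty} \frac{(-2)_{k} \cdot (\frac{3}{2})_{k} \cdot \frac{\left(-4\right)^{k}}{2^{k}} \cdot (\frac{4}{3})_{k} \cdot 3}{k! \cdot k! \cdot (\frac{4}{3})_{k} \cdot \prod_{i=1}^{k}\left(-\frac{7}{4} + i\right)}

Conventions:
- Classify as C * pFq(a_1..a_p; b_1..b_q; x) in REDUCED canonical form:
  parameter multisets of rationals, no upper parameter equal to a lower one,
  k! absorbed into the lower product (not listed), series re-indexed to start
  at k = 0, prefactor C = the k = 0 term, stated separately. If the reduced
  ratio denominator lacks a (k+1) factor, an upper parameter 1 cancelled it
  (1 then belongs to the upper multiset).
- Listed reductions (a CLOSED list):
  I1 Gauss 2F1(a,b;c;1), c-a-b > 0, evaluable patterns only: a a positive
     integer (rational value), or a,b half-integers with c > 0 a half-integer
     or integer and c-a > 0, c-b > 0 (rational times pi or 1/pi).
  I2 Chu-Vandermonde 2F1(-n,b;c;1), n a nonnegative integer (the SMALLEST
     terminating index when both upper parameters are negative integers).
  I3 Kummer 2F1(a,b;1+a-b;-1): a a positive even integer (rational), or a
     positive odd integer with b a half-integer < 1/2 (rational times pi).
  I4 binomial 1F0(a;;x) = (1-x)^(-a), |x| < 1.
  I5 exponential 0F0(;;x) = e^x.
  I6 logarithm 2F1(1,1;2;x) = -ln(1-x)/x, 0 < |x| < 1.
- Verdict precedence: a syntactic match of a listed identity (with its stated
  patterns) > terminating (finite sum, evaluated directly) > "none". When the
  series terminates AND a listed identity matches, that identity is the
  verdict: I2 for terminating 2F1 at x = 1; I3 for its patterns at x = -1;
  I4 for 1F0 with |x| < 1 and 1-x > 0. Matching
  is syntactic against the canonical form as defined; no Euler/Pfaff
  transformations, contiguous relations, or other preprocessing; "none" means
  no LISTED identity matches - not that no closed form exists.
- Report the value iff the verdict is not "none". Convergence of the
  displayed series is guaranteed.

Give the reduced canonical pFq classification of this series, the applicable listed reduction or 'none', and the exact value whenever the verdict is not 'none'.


The series (x = -2) is 2F2: upper {-2, \frac{3}{2}}, lower {-\frac{3}{4}, 1}, prefactor 3. Verdict: terminating - the sum ends at index 2 because -2 is a negative integer; exact evaluation follows. Value: -141.

The tell: t_0 being 3, the two k-th powers (C = 3, x = -2) combine into one argument.
Ratio: r(k) = -2 * (k-2) (k+\frac{3}{2}) / [(k-\frac{3}{4}) (k+1) (k+1)] - rational; roots negated = parameters, x = -2, C = 3.


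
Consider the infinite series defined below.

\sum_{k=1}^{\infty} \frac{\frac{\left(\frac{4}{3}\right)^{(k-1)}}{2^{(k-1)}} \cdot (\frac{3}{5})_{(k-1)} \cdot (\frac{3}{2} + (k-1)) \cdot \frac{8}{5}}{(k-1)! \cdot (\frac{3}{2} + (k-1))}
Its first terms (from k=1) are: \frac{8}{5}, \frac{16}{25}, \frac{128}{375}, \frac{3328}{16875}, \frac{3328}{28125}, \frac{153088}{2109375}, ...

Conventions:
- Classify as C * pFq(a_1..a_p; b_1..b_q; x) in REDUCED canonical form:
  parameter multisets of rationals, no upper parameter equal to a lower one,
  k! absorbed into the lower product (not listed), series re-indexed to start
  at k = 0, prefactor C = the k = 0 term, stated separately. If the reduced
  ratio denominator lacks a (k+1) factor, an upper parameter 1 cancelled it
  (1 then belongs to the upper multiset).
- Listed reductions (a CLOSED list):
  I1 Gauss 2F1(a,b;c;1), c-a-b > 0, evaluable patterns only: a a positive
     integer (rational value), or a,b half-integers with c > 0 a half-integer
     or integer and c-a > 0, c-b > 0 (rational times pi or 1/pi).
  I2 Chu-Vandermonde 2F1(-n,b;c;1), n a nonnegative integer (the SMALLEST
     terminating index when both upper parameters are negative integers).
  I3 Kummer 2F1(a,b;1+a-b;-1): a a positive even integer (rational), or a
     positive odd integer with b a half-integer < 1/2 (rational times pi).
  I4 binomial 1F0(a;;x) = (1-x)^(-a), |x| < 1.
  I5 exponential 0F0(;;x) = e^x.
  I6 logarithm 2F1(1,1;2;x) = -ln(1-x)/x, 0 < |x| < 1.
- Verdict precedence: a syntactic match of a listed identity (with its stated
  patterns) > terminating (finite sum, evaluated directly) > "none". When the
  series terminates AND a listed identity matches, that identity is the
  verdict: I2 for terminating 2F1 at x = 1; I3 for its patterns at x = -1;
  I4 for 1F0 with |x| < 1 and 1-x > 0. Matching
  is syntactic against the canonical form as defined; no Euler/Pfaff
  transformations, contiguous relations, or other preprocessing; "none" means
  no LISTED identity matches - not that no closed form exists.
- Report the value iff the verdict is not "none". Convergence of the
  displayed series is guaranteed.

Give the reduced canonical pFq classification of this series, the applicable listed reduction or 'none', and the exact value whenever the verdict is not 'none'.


Reduced: x = \frac{2}{3}, 1F0, upper = {\frac{3}{5}}, lower = {-}, C = \frac{8}{5}. Verdict: the I4 binomial reduction applies (the 1F0 binomial series: exponent -3/5, x = \frac{2}{3}). Its exact value is \frac{8}{5} \cdot \left(\frac{1}{3}\right)^{-\frac{3}{5}}.

First insight: with t_0 = \frac{8}{5}, k + 3/2 divides numerator and denominator alike; C = 8/5 after cancelling.
Ratio: r(k) = \frac{2}{3} * (k+\frac{3}{5}) / [(k+1)] - rational in k, leading ratio \frac{2}{3}; with t_0 = \frac{8}{5}, classification follows.


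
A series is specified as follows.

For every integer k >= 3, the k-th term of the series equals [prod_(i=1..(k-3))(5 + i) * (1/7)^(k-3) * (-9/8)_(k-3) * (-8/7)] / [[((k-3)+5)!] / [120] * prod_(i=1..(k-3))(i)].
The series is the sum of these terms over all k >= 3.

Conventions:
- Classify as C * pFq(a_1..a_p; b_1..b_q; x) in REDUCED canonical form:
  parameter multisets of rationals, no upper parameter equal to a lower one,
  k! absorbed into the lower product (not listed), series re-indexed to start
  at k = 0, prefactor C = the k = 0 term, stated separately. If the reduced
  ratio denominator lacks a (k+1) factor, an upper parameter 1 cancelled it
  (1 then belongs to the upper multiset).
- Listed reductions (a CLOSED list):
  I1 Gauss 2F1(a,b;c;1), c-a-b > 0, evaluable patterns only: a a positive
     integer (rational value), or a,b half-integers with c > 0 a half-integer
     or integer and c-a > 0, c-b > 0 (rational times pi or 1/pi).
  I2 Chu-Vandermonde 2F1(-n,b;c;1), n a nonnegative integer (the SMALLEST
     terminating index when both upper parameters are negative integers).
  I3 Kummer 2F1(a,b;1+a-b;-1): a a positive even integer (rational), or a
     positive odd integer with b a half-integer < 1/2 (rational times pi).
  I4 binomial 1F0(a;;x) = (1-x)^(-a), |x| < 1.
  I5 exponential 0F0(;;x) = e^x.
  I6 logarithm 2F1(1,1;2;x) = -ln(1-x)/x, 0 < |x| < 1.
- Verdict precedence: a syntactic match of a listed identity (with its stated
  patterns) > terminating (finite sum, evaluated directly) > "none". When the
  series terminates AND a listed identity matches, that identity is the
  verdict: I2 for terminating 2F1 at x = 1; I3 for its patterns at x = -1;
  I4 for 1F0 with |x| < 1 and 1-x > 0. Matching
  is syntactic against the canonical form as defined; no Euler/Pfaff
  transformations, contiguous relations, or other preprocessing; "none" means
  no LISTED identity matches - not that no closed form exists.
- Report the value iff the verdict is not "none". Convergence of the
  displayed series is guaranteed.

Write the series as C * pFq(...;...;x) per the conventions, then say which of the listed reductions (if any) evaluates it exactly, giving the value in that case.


Reduced: x = 1/7, 1F0, upper = {-9/8}, lower = {-}, C = -8/7. Verdict (x = 1/7): the binomial series (I4) applies (the 1F0 binomial series: exponent 9/8, x = 1/7). Sum: (-8/7) * (6/7)^(9/8).

Structural cue: from the first term -8/7: the running product (C = -8/7) telescopes to a rising factorial.
Ratio: r(k) = (1/7) * (k-9/8) / [(k+1)] - rational; roots negated = parameters, x = (1/7), C = -8/7.


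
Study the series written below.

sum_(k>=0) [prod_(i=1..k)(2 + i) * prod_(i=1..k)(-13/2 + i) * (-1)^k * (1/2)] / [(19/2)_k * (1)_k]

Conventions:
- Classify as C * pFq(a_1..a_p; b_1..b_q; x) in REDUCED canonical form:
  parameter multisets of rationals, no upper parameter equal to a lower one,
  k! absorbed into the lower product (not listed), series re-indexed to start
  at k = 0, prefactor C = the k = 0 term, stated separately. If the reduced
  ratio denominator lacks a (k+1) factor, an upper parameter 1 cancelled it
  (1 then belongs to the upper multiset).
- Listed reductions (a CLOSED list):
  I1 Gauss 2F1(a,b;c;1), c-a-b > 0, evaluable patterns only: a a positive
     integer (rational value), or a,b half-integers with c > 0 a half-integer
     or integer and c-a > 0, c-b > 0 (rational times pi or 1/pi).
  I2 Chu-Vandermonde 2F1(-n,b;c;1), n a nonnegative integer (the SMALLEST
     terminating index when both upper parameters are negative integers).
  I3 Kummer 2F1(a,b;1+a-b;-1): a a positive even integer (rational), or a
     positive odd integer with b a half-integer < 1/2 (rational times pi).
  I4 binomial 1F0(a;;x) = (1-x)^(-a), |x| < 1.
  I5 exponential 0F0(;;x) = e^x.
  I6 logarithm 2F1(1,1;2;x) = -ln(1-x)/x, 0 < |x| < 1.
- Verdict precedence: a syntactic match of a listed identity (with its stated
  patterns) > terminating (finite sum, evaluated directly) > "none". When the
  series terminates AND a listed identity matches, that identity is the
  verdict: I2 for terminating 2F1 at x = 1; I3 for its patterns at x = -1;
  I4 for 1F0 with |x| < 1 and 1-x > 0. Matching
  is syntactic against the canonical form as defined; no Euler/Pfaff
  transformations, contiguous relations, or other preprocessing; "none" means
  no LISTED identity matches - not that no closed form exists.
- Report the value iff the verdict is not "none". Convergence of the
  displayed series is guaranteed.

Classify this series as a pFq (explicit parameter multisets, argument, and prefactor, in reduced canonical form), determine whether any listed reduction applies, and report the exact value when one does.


At argument -1: a 2F1 with upper {-11/2, 3}, lower {19/2}, scaled by C = 1/2. Verdict: Kummer's theorem (I3) matches (x = -1; c = 19/2 equals 1+a-b for upper {-11/2, 3}: listed pattern). Its exact value is (109395/131072) * pi.

Key step: t_0 = 1/2 here, and (1)_k (C = 1/2, x = -1) is k! itself.
Term ratio: r(k) = (-1) * (k-11/2) (k+3) / [(k+19/2) (k+1)] - rational in k. x = (-1); t_0 = 1/2; negate the roots.
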